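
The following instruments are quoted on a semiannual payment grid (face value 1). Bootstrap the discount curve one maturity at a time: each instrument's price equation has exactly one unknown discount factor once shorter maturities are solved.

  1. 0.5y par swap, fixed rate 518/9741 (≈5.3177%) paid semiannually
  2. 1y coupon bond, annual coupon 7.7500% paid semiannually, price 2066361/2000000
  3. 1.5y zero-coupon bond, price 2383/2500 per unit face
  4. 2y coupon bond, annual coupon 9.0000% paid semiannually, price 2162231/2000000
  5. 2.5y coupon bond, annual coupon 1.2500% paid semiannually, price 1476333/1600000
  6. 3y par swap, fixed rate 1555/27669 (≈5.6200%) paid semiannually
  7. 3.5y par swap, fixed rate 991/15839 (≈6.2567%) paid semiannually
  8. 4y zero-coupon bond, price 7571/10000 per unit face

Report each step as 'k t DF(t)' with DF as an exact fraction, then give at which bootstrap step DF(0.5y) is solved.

1 1/2 9741/10000
2 1 9583/10000
3 3/2 2383/2500
4 2 9103/10000
5 5/2 4467/5000
6 3 1689/2000
7 7/2 4009/5000
8 4 7571/10000
DF(0.5y) is solved at step 1

step 1 [0.5y] swap r/2=259/9741: DF=(1 − 259/9741·(0))/(1+259/9741) = 9741/10000 ≈ 0.974100
step 2 [1y] bond c/2=31/800: DF=(2066361/2000000 − 31/800·(0.974100))/(1+31/800) = 9583/10000 ≈ 0.958300
step 3 [1.5y] zero: DF = P = 2383/2500 ≈ 0.953200
step 4 [2y] bond c/2=9/200: DF=(2162231/2000000 − 9/200·(0.974100+0.958300+0.953200))/(1+9/200) = 9103/10000 ≈ 0.910300
step 5 [2.5y] bond c/2=1/160: DF=(1476333/1600000 − 1/160·(0.974100+0.958300+0.953200+0.910300))/(1+1/160) = 4467/5000 ≈ 0.893400
step 6 [3y] swap r/2=1555/55338: DF=(1 − 1555/55338·(0.974100+0.958300+0.953200+0.910300+0.893400))/(1+1555/55338) = 1689/2000 ≈ 0.844500
step 7 [3.5y] swap r/2=991/31678: DF=(1 − 991/31678·(0.974100+0.958300+0.953200+0.910300+0.893400+0.844500))/(1+991/31678) = 4009/5000 ≈ 0.801800
step 8 [4y] zero: DF = P = 7571/10000 ≈ 0.757100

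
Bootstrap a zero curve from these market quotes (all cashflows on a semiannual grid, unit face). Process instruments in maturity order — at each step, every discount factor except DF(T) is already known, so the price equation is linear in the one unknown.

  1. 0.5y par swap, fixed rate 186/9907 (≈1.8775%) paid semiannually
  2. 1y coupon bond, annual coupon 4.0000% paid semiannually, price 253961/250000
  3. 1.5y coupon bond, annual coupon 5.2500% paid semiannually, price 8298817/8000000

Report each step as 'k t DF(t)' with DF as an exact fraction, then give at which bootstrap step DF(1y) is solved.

step 1 [0.5y] swap r/2=93/9907: DF=(1 − 93/9907·(0))/(1+93/9907) = 9907/10000 ≈ 0.990700
step 2 [1y] bond c/2=1/50: DF=(253961/250000 − 1/50·(0.990700))/(1+1/50) = 1953/2000 ≈ 0.976500
step 3 [1.5y] bond c/2=21/800: DF=(8298817/8000000 − 21/800·(0.990700+0.976500))/(1+21/800) = 1921/2000 ≈ 0.960500

1 1/2 9907/10000
2 1 1953/2000
3 3/2 1921/2000
DF(1y) is solved at step 2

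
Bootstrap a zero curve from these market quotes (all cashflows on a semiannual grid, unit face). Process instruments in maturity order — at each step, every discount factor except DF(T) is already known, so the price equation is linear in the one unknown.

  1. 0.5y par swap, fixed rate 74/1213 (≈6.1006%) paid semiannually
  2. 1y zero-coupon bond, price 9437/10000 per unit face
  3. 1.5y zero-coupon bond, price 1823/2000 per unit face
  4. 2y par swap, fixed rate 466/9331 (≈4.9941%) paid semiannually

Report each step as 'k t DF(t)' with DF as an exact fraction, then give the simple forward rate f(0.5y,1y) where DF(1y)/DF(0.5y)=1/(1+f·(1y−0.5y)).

1 1/2 1213/1250
2 1 9437/10000
3 3/2 1823/2000
4 2 2267/2500
f(0.5y,1y) = ((1213/1250)/(9437/10000) − 1)/(1/2) = 534/9437 ≈ 5.6586%

step 1 [0.5y] swap r/2=37/1213: DF=(1 − 37/1213·(0))/(1+37/1213) = 1213/1250 ≈ 0.970400
step 2 [1y] zero: DF = P = 9437/10000 ≈ 0.943700
step 3 [1.5y] zero: DF = P = 1823/2000 ≈ 0.911500
step 4 [2y] swap r/2=233/9331: DF=(1 − 233/9331·(0.970400+0.943700+0.911500))/(1+233/9331) = 2267/2500 ≈ 0.906800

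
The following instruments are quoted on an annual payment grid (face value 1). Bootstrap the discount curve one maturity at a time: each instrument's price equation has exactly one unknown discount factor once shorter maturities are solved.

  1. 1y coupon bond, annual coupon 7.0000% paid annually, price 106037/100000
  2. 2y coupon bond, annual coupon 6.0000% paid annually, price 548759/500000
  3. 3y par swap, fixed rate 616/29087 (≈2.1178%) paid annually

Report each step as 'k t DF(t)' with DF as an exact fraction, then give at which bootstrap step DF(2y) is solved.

step 1 [1y] bond c/1=7/100: DF=(106037/100000 − 7/100·(0))/(1+7/100) = 991/1000 ≈ 0.991000
step 2 [2y] bond c/1=3/50: DF=(548759/500000 − 3/50·(0.991000))/(1+3/50) = 9793/10000 ≈ 0.979300
step 3 [3y] swap r/1=616/29087: DF=(1 − 616/29087·(0.991000+0.979300))/(1+616/29087) = 1173/1250 ≈ 0.938400

1 1 991/1000
2 2 9793/10000
3 3 1173/1250
DF(2y) is solved at step 2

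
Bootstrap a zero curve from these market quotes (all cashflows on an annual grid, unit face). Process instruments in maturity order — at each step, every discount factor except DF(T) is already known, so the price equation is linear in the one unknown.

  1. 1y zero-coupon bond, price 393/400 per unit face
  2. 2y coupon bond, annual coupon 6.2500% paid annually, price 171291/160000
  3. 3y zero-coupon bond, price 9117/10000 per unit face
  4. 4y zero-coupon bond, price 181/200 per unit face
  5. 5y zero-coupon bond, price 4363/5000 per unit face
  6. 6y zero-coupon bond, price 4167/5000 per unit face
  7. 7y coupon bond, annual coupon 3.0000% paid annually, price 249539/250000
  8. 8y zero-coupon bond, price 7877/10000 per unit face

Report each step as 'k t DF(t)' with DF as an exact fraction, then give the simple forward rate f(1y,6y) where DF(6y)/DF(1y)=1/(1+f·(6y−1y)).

1 1 393/400
2 2 4749/5000
3 3 9117/10000
4 4 181/200
5 5 4363/5000
6 6 4167/5000
7 7 4051/5000
8 8 7877/10000
f(1y,6y) = ((393/400)/(4167/5000) − 1)/(5) = 497/13890 ≈ 3.5781%

step 1 [1y] zero: DF = P = 393/400 ≈ 0.982500
step 2 [2y] bond c/1=1/16: DF=(171291/160000 − 1/16·(0.982500))/(1+1/16) = 4749/5000 ≈ 0.949800
step 3 [3y] zero: DF = P = 9117/10000 ≈ 0.911700
step 4 [4y] zero: DF = P = 181/200 ≈ 0.905000
step 5 [5y] zero: DF = P = 4363/5000 ≈ 0.872600
step 6 [6y] zero: DF = P = 4167/5000 ≈ 0.833400
step 7 [7y] bond c/1=3/100: DF=(249539/250000 − 3/100·(0.982500+0.949800+0.911700+0.905000+0.872600+0.833400))/(1+3/100) = 4051/5000 ≈ 0.810200
step 8 [8y] zero: DF = P = 7877/10000 ≈ 0.787700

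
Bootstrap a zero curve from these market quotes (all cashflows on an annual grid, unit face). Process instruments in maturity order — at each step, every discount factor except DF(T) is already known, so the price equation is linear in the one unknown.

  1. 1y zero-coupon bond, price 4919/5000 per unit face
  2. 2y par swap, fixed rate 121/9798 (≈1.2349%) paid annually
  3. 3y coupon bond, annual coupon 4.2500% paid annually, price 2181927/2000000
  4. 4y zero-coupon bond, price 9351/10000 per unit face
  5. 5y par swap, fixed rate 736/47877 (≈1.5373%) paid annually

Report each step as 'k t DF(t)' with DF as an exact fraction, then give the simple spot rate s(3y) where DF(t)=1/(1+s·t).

step 1 [1y] zero: DF = P = 4919/5000 ≈ 0.983800
step 2 [2y] swap r/1=121/9798: DF=(1 − 121/9798·(0.983800))/(1+121/9798) = 4879/5000 ≈ 0.975800
step 3 [3y] bond c/1=17/400: DF=(2181927/2000000 − 17/400·(0.983800+0.975800))/(1+17/400) = 4833/5000 ≈ 0.966600
step 4 [4y] zero: DF = P = 9351/10000 ≈ 0.935100
step 5 [5y] swap r/1=736/47877: DF=(1 − 736/47877·(0.983800+0.975800+0.966600+0.935100))/(1+736/47877) = 579/625 ≈ 0.926400

1 1 4919/5000
2 2 4879/5000
3 3 4833/5000
4 4 9351/10000
5 5 579/625
s(3y) = (1/(4833/5000) − 1)/(3) = 167/14499 ≈ 1.1518%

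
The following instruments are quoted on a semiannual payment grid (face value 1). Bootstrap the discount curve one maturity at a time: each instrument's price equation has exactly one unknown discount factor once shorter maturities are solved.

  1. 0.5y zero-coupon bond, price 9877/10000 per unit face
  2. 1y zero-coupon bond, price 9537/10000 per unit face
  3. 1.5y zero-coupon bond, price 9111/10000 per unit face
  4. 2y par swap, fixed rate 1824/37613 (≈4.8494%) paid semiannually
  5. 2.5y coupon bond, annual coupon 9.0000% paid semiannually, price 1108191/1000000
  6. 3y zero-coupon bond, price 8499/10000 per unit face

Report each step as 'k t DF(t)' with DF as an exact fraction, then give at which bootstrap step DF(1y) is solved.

1 1/2 9877/10000
2 1 9537/10000
3 3/2 9111/10000
4 2 568/625
5 5/2 1797/2000
6 3 8499/10000
DF(1y) is solved at step 2

step 1 [0.5y] zero: DF = P = 9877/10000 ≈ 0.987700
step 2 [1y] zero: DF = P = 9537/10000 ≈ 0.953700
step 3 [1.5y] zero: DF = P = 9111/10000 ≈ 0.911100
step 4 [2y] swap r/2=912/37613: DF=(1 − 912/37613·(0.987700+0.953700+0.911100))/(1+912/37613) = 568/625 ≈ 0.908800
step 5 [2.5y] bond c/2=9/200: DF=(1108191/1000000 − 9/200·(0.987700+0.953700+0.911100+0.908800))/(1+9/200) = 1797/2000 ≈ 0.898500
step 6 [3y] zero: DF = P = 8499/10000 ≈ 0.849900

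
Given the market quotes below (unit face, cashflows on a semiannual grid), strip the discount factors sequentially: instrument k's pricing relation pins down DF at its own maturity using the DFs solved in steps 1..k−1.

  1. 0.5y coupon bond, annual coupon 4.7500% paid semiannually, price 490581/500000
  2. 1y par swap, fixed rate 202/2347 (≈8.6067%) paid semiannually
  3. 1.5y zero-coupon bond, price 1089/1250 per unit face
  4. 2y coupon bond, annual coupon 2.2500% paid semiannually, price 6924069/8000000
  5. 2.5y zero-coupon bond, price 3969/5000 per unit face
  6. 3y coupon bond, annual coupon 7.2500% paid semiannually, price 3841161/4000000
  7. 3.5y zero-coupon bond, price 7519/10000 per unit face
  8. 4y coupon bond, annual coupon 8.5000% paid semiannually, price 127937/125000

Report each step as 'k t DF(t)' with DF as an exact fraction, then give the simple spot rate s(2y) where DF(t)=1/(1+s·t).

1 1/2 599/625
2 1 1149/1250
3 3/2 1089/1250
4 2 8253/10000
5 5/2 3969/5000
6 3 7739/10000
7 7/2 7519/10000
8 4 1483/2000
s(2y) = (1/(8253/10000) − 1)/(2) = 1747/16506 ≈ 10.5840%

step 1 [0.5y] bond c/2=19/800: DF=(490581/500000 − 19/800·(0))/(1+19/800) = 599/625 ≈ 0.958400
step 2 [1y] swap r/2=101/2347: DF=(1 − 101/2347·(0.958400))/(1+101/2347) = 1149/1250 ≈ 0.919200
step 3 [1.5y] zero: DF = P = 1089/1250 ≈ 0.871200
step 4 [2y] bond c/2=9/800: DF=(6924069/8000000 − 9/800·(0.958400+0.919200+0.871200))/(1+9/800) = 8253/10000 ≈ 0.825300
step 5 [2.5y] zero: DF = P = 3969/5000 ≈ 0.793800
step 6 [3y] bond c/2=29/800: DF=(3841161/4000000 − 29/800·(0.958400+0.919200+0.871200+0.825300+0.793800))/(1+29/800) = 7739/10000 ≈ 0.773900
step 7 [3.5y] zero: DF = P = 7519/10000 ≈ 0.751900
step 8 [4y] bond c/2=17/400: DF=(127937/125000 − 17/400·(0.958400+0.919200+0.871200+0.825300+0.793800+0.773900+0.751900))/(1+17/400) = 1483/2000 ≈ 0.741500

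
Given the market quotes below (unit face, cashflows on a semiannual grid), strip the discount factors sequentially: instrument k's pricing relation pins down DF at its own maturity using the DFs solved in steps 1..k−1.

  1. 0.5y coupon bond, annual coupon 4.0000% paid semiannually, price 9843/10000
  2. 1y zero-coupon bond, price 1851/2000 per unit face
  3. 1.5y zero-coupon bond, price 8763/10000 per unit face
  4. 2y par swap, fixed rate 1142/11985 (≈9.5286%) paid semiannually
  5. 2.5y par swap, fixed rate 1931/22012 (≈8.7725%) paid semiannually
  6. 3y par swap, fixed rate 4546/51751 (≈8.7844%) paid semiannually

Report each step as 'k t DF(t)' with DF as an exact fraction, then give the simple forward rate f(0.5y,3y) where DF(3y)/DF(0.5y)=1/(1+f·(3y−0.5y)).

step 1 [0.5y] bond c/2=1/50: DF=(9843/10000 − 1/50·(0))/(1+1/50) = 193/200 ≈ 0.965000
step 2 [1y] zero: DF = P = 1851/2000 ≈ 0.925500
step 3 [1.5y] zero: DF = P = 8763/10000 ≈ 0.876300
step 4 [2y] swap r/2=571/11985: DF=(1 − 571/11985·(0.965000+0.925500+0.876300))/(1+571/11985) = 8287/10000 ≈ 0.828700
step 5 [2.5y] swap r/2=1931/44024: DF=(1 − 1931/44024·(0.965000+0.925500+0.876300+0.828700))/(1+1931/44024) = 8069/10000 ≈ 0.806900
step 6 [3y] swap r/2=2273/51751: DF=(1 − 2273/51751·(0.965000+0.925500+0.876300+0.828700+0.806900))/(1+2273/51751) = 7727/10000 ≈ 0.772700

1 1/2 193/200
2 1 1851/2000
3 3/2 8763/10000
4 2 8287/10000
5 5/2 8069/10000
6 3 7727/10000
f(0.5y,3y) = ((193/200)/(7727/10000) − 1)/(5/2) = 3846/38635 ≈ 9.9547%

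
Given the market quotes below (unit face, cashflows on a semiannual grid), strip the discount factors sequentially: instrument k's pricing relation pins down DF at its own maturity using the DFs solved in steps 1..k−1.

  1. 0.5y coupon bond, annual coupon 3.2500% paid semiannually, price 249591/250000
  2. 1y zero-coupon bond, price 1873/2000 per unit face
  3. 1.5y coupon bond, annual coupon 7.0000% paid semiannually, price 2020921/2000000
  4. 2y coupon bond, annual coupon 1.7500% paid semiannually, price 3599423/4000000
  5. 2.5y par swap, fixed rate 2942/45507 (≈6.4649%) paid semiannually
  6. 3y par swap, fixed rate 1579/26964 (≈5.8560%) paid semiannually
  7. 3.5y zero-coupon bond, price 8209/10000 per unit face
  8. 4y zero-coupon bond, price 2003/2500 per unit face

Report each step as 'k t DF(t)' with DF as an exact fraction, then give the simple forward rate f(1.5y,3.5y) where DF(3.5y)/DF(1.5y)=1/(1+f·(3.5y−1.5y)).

step 1 [0.5y] bond c/2=13/800: DF=(249591/250000 − 13/800·(0))/(1+13/800) = 614/625 ≈ 0.982400
step 2 [1y] zero: DF = P = 1873/2000 ≈ 0.936500
step 3 [1.5y] bond c/2=7/200: DF=(2020921/2000000 − 7/200·(0.982400+0.936500))/(1+7/200) = 4557/5000 ≈ 0.911400
step 4 [2y] bond c/2=7/800: DF=(3599423/4000000 − 7/800·(0.982400+0.936500+0.911400))/(1+7/800) = 347/400 ≈ 0.867500
step 5 [2.5y] swap r/2=1471/45507: DF=(1 − 1471/45507·(0.982400+0.936500+0.911400+0.867500))/(1+1471/45507) = 8529/10000 ≈ 0.852900
step 6 [3y] swap r/2=1579/53928: DF=(1 − 1579/53928·(0.982400+0.936500+0.911400+0.867500+0.852900))/(1+1579/53928) = 8421/10000 ≈ 0.842100
step 7 [3.5y] zero: DF = P = 8209/10000 ≈ 0.820900
step 8 [4y] zero: DF = P = 2003/2500 ≈ 0.801200

1 1/2 614/625
2 1 1873/2000
3 3/2 4557/5000
4 2 347/400
5 5/2 8529/10000
6 3 8421/10000
7 7/2 8209/10000
8 4 2003/2500
f(1.5y,3.5y) = ((4557/5000)/(8209/10000) − 1)/(2) = 905/16418 ≈ 5.5122%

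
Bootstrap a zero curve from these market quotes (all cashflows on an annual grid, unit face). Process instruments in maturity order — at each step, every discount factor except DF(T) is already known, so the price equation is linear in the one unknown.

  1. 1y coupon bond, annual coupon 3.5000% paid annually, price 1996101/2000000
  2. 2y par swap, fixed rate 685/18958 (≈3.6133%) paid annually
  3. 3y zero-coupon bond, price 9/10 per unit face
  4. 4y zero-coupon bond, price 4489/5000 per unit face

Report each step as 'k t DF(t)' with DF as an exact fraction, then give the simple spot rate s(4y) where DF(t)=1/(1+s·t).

step 1 [1y] bond c/1=7/200: DF=(1996101/2000000 − 7/200·(0))/(1+7/200) = 9643/10000 ≈ 0.964300
step 2 [2y] swap r/1=685/18958: DF=(1 − 685/18958·(0.964300))/(1+685/18958) = 1863/2000 ≈ 0.931500
step 3 [3y] zero: DF = P = 9/10 ≈ 0.900000
step 4 [4y] zero: DF = P = 4489/5000 ≈ 0.897800

1 1 9643/10000
2 2 1863/2000
3 3 9/10
4 4 4489/5000
s(4y) = (1/(4489/5000) − 1)/(4) = 511/17956 ≈ 2.8458%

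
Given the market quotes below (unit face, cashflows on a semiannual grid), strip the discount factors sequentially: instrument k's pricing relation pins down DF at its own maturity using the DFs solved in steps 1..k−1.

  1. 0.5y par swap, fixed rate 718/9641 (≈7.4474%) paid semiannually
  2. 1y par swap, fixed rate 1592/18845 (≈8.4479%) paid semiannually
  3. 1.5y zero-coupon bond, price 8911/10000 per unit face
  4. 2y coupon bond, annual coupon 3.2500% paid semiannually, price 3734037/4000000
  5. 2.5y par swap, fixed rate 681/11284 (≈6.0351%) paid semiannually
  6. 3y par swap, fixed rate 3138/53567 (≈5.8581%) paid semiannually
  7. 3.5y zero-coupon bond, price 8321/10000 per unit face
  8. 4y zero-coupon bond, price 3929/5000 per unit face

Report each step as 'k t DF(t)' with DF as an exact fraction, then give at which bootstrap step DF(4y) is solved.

step 1 [0.5y] swap r/2=359/9641: DF=(1 − 359/9641·(0))/(1+359/9641) = 9641/10000 ≈ 0.964100
step 2 [1y] swap r/2=796/18845: DF=(1 − 796/18845·(0.964100))/(1+796/18845) = 2301/2500 ≈ 0.920400
step 3 [1.5y] zero: DF = P = 8911/10000 ≈ 0.891100
step 4 [2y] bond c/2=13/800: DF=(3734037/4000000 − 13/800·(0.964100+0.920400+0.891100))/(1+13/800) = 4371/5000 ≈ 0.874200
step 5 [2.5y] swap r/2=681/22568: DF=(1 − 681/22568·(0.964100+0.920400+0.891100+0.874200))/(1+681/22568) = 4319/5000 ≈ 0.863800
step 6 [3y] swap r/2=1569/53567: DF=(1 − 1569/53567·(0.964100+0.920400+0.891100+0.874200+0.863800))/(1+1569/53567) = 8431/10000 ≈ 0.843100
step 7 [3.5y] zero: DF = P = 8321/10000 ≈ 0.832100
step 8 [4y] zero: DF = P = 3929/5000 ≈ 0.785800

1 1/2 9641/10000
2 1 2301/2500
3 3/2 8911/10000
4 2 4371/5000
5 5/2 4319/5000
6 3 8431/10000
7 7/2 8321/10000
8 4 3929/5000
DF(4y) is solved at step 8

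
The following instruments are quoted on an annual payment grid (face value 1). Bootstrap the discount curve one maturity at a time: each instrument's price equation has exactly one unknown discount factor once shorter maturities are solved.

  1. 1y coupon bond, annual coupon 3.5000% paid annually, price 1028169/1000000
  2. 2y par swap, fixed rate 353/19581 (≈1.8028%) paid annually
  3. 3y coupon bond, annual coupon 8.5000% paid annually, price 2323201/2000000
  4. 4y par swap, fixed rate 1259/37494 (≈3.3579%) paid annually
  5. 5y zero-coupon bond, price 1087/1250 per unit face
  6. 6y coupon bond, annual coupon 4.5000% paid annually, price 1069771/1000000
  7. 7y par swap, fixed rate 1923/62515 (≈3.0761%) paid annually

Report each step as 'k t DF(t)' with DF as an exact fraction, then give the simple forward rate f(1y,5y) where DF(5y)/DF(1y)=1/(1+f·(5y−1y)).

step 1 [1y] bond c/1=7/200: DF=(1028169/1000000 − 7/200·(0))/(1+7/200) = 4967/5000 ≈ 0.993400
step 2 [2y] swap r/1=353/19581: DF=(1 − 353/19581·(0.993400))/(1+353/19581) = 9647/10000 ≈ 0.964700
step 3 [3y] bond c/1=17/200: DF=(2323201/2000000 − 17/200·(0.993400+0.964700))/(1+17/200) = 2293/2500 ≈ 0.917200
step 4 [4y] swap r/1=1259/37494: DF=(1 − 1259/37494·(0.993400+0.964700+0.917200))/(1+1259/37494) = 8741/10000 ≈ 0.874100
step 5 [5y] zero: DF = P = 1087/1250 ≈ 0.869600
step 6 [6y] bond c/1=9/200: DF=(1069771/1000000 − 9/200·(0.993400+0.964700+0.917200+0.874100+0.869600))/(1+9/200) = 1031/1250 ≈ 0.824800
step 7 [7y] swap r/1=1923/62515: DF=(1 − 1923/62515·(0.993400+0.964700+0.917200+0.874100+0.869600+0.824800))/(1+1923/62515) = 8077/10000 ≈ 0.807700

1 1 4967/5000
2 2 9647/10000
3 3 2293/2500
4 4 8741/10000
5 5 1087/1250
6 6 1031/1250
7 7 8077/10000
f(1y,5y) = ((4967/5000)/(1087/1250) − 1)/(4) = 619/17392 ≈ 3.5591%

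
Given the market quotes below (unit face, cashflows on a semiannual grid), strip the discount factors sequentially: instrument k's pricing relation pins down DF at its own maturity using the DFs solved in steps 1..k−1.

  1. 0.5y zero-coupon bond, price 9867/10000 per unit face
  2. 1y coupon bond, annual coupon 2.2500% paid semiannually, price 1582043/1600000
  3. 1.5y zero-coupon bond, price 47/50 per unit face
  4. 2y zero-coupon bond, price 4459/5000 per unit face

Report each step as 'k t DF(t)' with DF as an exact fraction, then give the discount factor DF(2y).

1 1/2 9867/10000
2 1 2417/2500
3 3/2 47/50
4 2 4459/5000
DF(2y) = 4459/5000 ≈ 0.891800

step 1 [0.5y] zero: DF = P = 9867/10000 ≈ 0.986700
step 2 [1y] bond c/2=9/800: DF=(1582043/1600000 − 9/800·(0.986700))/(1+9/800) = 2417/2500 ≈ 0.966800
step 3 [1.5y] zero: DF = P = 47/50 ≈ 0.940000
step 4 [2y] zero: DF = P = 4459/5000 ≈ 0.891800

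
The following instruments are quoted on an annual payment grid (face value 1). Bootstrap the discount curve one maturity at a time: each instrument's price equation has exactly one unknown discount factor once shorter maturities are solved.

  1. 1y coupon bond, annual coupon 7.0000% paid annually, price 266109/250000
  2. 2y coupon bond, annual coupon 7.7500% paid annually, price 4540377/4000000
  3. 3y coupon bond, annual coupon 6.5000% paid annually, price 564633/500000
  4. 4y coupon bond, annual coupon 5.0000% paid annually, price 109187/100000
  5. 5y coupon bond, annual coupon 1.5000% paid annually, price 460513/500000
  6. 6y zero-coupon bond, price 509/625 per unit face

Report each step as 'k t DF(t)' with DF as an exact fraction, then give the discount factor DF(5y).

step 1 [1y] bond c/1=7/100: DF=(266109/250000 − 7/100·(0))/(1+7/100) = 2487/2500 ≈ 0.994800
step 2 [2y] bond c/1=31/400: DF=(4540377/4000000 − 31/400·(0.994800))/(1+31/400) = 9819/10000 ≈ 0.981900
step 3 [3y] bond c/1=13/200: DF=(564633/500000 − 13/200·(0.994800+0.981900))/(1+13/200) = 9397/10000 ≈ 0.939700
step 4 [4y] bond c/1=1/20: DF=(109187/100000 − 1/20·(0.994800+0.981900+0.939700))/(1+1/20) = 901/1000 ≈ 0.901000
step 5 [5y] bond c/1=3/200: DF=(460513/500000 − 3/200·(0.994800+0.981900+0.939700+0.901000))/(1+3/200) = 851/1000 ≈ 0.851000
step 6 [6y] zero: DF = P = 509/625 ≈ 0.814400

1 1 2487/2500
2 2 9819/10000
3 3 9397/10000
4 4 901/1000
5 5 851/1000
6 6 509/625
DF(5y) = 851/1000 ≈ 0.851000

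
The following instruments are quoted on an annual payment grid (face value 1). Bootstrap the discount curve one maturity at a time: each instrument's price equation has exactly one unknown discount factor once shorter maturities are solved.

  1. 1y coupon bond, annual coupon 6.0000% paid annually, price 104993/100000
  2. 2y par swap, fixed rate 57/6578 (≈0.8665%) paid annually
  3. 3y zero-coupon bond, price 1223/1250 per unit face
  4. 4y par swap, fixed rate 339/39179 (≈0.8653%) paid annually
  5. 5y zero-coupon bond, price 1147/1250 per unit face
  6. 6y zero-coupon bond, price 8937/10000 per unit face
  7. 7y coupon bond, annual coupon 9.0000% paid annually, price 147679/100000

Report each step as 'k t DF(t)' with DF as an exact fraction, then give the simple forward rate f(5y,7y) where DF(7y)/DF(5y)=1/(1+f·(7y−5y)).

step 1 [1y] bond c/1=3/50: DF=(104993/100000 − 3/50·(0))/(1+3/50) = 1981/2000 ≈ 0.990500
step 2 [2y] swap r/1=57/6578: DF=(1 − 57/6578·(0.990500))/(1+57/6578) = 9829/10000 ≈ 0.982900
step 3 [3y] zero: DF = P = 1223/1250 ≈ 0.978400
step 4 [4y] swap r/1=339/39179: DF=(1 − 339/39179·(0.990500+0.982900+0.978400))/(1+339/39179) = 9661/10000 ≈ 0.966100
step 5 [5y] zero: DF = P = 1147/1250 ≈ 0.917600
step 6 [6y] zero: DF = P = 8937/10000 ≈ 0.893700
step 7 [7y] bond c/1=9/100: DF=(147679/100000 − 9/100·(0.990500+0.982900+0.978400+0.966100+0.917600+0.893700))/(1+9/100) = 4409/5000 ≈ 0.881800

1 1 1981/2000
2 2 9829/10000
3 3 1223/1250
4 4 9661/10000
5 5 1147/1250
6 6 8937/10000
7 7 4409/5000
f(5y,7y) = ((1147/1250)/(4409/5000) − 1)/(2) = 179/8818 ≈ 2.0299%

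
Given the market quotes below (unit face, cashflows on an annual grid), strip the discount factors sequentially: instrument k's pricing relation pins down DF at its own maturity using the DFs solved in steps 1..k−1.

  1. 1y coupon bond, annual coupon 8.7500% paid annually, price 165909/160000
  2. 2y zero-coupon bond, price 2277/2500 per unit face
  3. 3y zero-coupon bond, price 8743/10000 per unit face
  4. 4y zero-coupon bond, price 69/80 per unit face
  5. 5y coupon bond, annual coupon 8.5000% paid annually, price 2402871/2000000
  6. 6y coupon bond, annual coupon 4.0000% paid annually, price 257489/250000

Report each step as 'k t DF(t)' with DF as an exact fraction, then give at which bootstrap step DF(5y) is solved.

step 1 [1y] bond c/1=7/80: DF=(165909/160000 − 7/80·(0))/(1+7/80) = 1907/2000 ≈ 0.953500
step 2 [2y] zero: DF = P = 2277/2500 ≈ 0.910800
step 3 [3y] zero: DF = P = 8743/10000 ≈ 0.874300
step 4 [4y] zero: DF = P = 69/80 ≈ 0.862500
step 5 [5y] bond c/1=17/200: DF=(2402871/2000000 − 17/200·(0.953500+0.910800+0.874300+0.862500))/(1+17/200) = 2063/2500 ≈ 0.825200
step 6 [6y] bond c/1=1/25: DF=(257489/250000 − 1/25·(0.953500+0.910800+0.874300+0.862500+0.825200))/(1+1/25) = 8201/10000 ≈ 0.820100

1 1 1907/2000
2 2 2277/2500
3 3 8743/10000
4 4 69/80
5 5 2063/2500
6 6 8201/10000
DF(5y) is solved at step 5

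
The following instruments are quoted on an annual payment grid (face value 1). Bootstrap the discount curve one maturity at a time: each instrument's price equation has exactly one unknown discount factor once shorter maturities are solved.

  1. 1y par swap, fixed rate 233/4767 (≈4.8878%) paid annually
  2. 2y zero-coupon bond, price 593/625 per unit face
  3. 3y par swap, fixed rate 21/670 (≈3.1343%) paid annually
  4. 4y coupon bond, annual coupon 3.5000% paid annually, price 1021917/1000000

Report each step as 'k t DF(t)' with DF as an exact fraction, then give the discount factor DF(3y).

1 1 4767/5000
2 2 593/625
3 3 4559/5000
4 4 4461/5000
DF(3y) = 4559/5000 ≈ 0.911800

step 1 [1y] swap r/1=233/4767: DF=(1 − 233/4767·(0))/(1+233/4767) = 4767/5000 ≈ 0.953400
step 2 [2y] zero: DF = P = 593/625 ≈ 0.948800
step 3 [3y] swap r/1=21/670: DF=(1 − 21/670·(0.953400+0.948800))/(1+21/670) = 4559/5000 ≈ 0.911800
step 4 [4y] bond c/1=7/200: DF=(1021917/1000000 − 7/200·(0.953400+0.948800+0.911800))/(1+7/200) = 4461/5000 ≈ 0.892200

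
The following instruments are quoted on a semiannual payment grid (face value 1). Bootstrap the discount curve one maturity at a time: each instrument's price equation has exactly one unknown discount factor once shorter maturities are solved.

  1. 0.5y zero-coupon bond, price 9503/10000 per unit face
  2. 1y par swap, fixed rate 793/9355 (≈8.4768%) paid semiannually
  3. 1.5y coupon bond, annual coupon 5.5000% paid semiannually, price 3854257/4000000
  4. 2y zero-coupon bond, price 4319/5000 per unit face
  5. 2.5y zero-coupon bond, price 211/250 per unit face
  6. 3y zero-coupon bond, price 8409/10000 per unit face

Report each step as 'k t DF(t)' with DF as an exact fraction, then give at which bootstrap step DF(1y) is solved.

step 1 [0.5y] zero: DF = P = 9503/10000 ≈ 0.950300
step 2 [1y] swap r/2=793/18710: DF=(1 − 793/18710·(0.950300))/(1+793/18710) = 9207/10000 ≈ 0.920700
step 3 [1.5y] bond c/2=11/400: DF=(3854257/4000000 − 11/400·(0.950300+0.920700))/(1+11/400) = 8877/10000 ≈ 0.887700
step 4 [2y] zero: DF = P = 4319/5000 ≈ 0.863800
step 5 [2.5y] zero: DF = P = 211/250 ≈ 0.844000
step 6 [3y] zero: DF = P = 8409/10000 ≈ 0.840900

1 1/2 9503/10000
2 1 9207/10000
3 3/2 8877/10000
4 2 4319/5000
5 5/2 211/250
6 3 8409/10000
DF(1y) is solved at step 2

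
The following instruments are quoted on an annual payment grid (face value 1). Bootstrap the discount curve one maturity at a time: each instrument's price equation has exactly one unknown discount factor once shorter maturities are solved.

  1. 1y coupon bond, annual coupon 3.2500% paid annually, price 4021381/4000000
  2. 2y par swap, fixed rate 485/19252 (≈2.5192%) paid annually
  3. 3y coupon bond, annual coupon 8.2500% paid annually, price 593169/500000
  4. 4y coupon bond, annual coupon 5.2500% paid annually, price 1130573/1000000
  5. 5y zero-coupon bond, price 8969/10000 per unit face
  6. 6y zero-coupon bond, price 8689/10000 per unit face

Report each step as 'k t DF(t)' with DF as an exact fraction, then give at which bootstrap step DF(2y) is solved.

step 1 [1y] bond c/1=13/400: DF=(4021381/4000000 − 13/400·(0))/(1+13/400) = 9737/10000 ≈ 0.973700
step 2 [2y] swap r/1=485/19252: DF=(1 − 485/19252·(0.973700))/(1+485/19252) = 1903/2000 ≈ 0.951500
step 3 [3y] bond c/1=33/400: DF=(593169/500000 − 33/400·(0.973700+0.951500))/(1+33/400) = 2373/2500 ≈ 0.949200
step 4 [4y] bond c/1=21/400: DF=(1130573/1000000 − 21/400·(0.973700+0.951500+0.949200))/(1+21/400) = 2327/2500 ≈ 0.930800
step 5 [5y] zero: DF = P = 8969/10000 ≈ 0.896900
step 6 [6y] zero: DF = P = 8689/10000 ≈ 0.868900

1 1 9737/10000
2 2 1903/2000
3 3 2373/2500
4 4 2327/2500
5 5 8969/10000
6 6 8689/10000
DF(2y) is solved at step 2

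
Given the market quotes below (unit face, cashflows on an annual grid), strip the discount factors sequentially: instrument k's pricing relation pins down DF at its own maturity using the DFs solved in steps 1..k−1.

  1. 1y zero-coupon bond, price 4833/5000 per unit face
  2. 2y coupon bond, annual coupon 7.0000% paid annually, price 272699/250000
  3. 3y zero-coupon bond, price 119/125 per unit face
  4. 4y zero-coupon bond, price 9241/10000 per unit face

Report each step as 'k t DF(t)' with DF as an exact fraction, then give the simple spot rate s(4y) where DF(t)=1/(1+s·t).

1 1 4833/5000
2 2 4781/5000
3 3 119/125
4 4 9241/10000
s(4y) = (1/(9241/10000) − 1)/(4) = 759/36964 ≈ 2.0533%

step 1 [1y] zero: DF = P = 4833/5000 ≈ 0.966600
step 2 [2y] bond c/1=7/100: DF=(272699/250000 − 7/100·(0.966600))/(1+7/100) = 4781/5000 ≈ 0.956200
step 3 [3y] zero: DF = P = 119/125 ≈ 0.952000
step 4 [4y] zero: DF = P = 9241/10000 ≈ 0.924100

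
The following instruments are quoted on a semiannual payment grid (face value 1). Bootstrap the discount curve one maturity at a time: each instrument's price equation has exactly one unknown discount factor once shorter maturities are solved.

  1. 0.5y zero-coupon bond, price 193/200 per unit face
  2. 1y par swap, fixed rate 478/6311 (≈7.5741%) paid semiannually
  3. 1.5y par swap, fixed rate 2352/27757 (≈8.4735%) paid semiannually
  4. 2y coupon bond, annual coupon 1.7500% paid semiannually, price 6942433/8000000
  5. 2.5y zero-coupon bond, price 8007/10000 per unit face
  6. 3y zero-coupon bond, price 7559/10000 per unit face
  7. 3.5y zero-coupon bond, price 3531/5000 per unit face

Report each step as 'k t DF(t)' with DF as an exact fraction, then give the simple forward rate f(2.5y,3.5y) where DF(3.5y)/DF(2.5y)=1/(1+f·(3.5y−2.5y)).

step 1 [0.5y] zero: DF = P = 193/200 ≈ 0.965000
step 2 [1y] swap r/2=239/6311: DF=(1 − 239/6311·(0.965000))/(1+239/6311) = 9283/10000 ≈ 0.928300
step 3 [1.5y] swap r/2=1176/27757: DF=(1 − 1176/27757·(0.965000+0.928300))/(1+1176/27757) = 1103/1250 ≈ 0.882400
step 4 [2y] bond c/2=7/800: DF=(6942433/8000000 − 7/800·(0.965000+0.928300+0.882400))/(1+7/800) = 4181/5000 ≈ 0.836200
step 5 [2.5y] zero: DF = P = 8007/10000 ≈ 0.800700
step 6 [3y] zero: DF = P = 7559/10000 ≈ 0.755900
step 7 [3.5y] zero: DF = P = 3531/5000 ≈ 0.706200

1 1/2 193/200
2 1 9283/10000
3 3/2 1103/1250
4 2 4181/5000
5 5/2 8007/10000
6 3 7559/10000
7 7/2 3531/5000
f(2.5y,3.5y) = ((8007/10000)/(3531/5000) − 1)/(1) = 315/2354 ≈ 13.3815%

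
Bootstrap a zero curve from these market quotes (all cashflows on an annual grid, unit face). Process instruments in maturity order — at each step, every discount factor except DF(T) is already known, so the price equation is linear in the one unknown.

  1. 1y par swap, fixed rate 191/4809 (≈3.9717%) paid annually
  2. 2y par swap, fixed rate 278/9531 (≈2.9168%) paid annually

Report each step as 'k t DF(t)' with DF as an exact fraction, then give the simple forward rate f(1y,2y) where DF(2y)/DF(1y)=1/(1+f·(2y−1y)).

step 1 [1y] swap r/1=191/4809: DF=(1 − 191/4809·(0))/(1+191/4809) = 4809/5000 ≈ 0.961800
step 2 [2y] swap r/1=278/9531: DF=(1 − 278/9531·(0.961800))/(1+278/9531) = 2361/2500 ≈ 0.944400

1 1 4809/5000
2 2 2361/2500
f(1y,2y) = ((4809/5000)/(2361/2500) − 1)/(1) = 29/1574 ≈ 1.8424%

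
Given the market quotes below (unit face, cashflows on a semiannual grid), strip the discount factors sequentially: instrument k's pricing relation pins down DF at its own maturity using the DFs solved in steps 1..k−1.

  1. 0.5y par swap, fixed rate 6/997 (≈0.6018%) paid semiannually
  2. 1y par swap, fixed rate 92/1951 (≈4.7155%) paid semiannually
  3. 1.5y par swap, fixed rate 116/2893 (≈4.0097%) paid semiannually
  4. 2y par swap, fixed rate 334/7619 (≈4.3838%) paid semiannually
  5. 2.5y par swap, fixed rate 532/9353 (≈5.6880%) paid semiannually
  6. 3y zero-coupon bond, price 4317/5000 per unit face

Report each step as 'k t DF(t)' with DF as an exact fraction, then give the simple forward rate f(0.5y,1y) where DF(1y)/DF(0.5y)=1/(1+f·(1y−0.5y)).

step 1 [0.5y] swap r/2=3/997: DF=(1 − 3/997·(0))/(1+3/997) = 997/1000 ≈ 0.997000
step 2 [1y] swap r/2=46/1951: DF=(1 − 46/1951·(0.997000))/(1+46/1951) = 477/500 ≈ 0.954000
step 3 [1.5y] swap r/2=58/2893: DF=(1 − 58/2893·(0.997000+0.954000))/(1+58/2893) = 471/500 ≈ 0.942000
step 4 [2y] swap r/2=167/7619: DF=(1 − 167/7619·(0.997000+0.954000+0.942000))/(1+167/7619) = 1833/2000 ≈ 0.916500
step 5 [2.5y] swap r/2=266/9353: DF=(1 − 266/9353·(0.997000+0.954000+0.942000+0.916500))/(1+266/9353) = 867/1000 ≈ 0.867000
step 6 [3y] zero: DF = P = 4317/5000 ≈ 0.863400

1 1/2 997/1000
2 1 477/500
3 3/2 471/500
4 2 1833/2000
5 5/2 867/1000
6 3 4317/5000
f(0.5y,1y) = ((997/1000)/(477/500) − 1)/(1/2) = 43/477 ≈ 9.0147%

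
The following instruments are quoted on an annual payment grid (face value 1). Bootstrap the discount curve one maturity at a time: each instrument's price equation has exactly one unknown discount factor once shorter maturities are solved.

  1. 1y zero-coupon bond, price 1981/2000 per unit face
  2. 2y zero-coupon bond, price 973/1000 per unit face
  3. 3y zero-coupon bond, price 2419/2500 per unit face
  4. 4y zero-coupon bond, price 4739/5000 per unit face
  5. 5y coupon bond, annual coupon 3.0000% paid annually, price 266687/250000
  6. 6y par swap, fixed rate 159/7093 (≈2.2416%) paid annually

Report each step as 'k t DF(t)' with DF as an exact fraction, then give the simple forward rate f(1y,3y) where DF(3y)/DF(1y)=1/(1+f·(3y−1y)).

step 1 [1y] zero: DF = P = 1981/2000 ≈ 0.990500
step 2 [2y] zero: DF = P = 973/1000 ≈ 0.973000
step 3 [3y] zero: DF = P = 2419/2500 ≈ 0.967600
step 4 [4y] zero: DF = P = 4739/5000 ≈ 0.947800
step 5 [5y] bond c/1=3/100: DF=(266687/250000 − 3/100·(0.990500+0.973000+0.967600+0.947800))/(1+3/100) = 9227/10000 ≈ 0.922700
step 6 [6y] swap r/1=159/7093: DF=(1 − 159/7093·(0.990500+0.973000+0.967600+0.947800+0.922700))/(1+159/7093) = 1091/1250 ≈ 0.872800

1 1 1981/2000
2 2 973/1000
3 3 2419/2500
4 4 4739/5000
5 5 9227/10000
6 6 1091/1250
f(1y,3y) = ((1981/2000)/(2419/2500) − 1)/(2) = 229/19352 ≈ 1.1833%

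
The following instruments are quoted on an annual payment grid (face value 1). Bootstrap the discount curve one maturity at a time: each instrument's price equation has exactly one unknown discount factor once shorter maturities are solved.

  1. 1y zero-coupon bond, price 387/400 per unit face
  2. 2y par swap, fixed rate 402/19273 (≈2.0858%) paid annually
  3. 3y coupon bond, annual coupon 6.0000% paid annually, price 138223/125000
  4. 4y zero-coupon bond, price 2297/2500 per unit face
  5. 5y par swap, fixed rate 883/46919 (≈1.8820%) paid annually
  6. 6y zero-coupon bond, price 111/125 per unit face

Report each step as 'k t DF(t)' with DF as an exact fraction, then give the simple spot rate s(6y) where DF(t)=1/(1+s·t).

1 1 387/400
2 2 4799/5000
3 3 9341/10000
4 4 2297/2500
5 5 9117/10000
6 6 111/125
s(6y) = (1/(111/125) − 1)/(6) = 7/333 ≈ 2.1021%

step 1 [1y] zero: DF = P = 387/400 ≈ 0.967500
step 2 [2y] swap r/1=402/19273: DF=(1 − 402/19273·(0.967500))/(1+402/19273) = 4799/5000 ≈ 0.959800
step 3 [3y] bond c/1=3/50: DF=(138223/125000 − 3/50·(0.967500+0.959800))/(1+3/50) = 9341/10000 ≈ 0.934100
step 4 [4y] zero: DF = P = 2297/2500 ≈ 0.918800
step 5 [5y] swap r/1=883/46919: DF=(1 − 883/46919·(0.967500+0.959800+0.934100+0.918800))/(1+883/46919) = 9117/10000 ≈ 0.911700
step 6 [6y] zero: DF = P = 111/125 ≈ 0.888000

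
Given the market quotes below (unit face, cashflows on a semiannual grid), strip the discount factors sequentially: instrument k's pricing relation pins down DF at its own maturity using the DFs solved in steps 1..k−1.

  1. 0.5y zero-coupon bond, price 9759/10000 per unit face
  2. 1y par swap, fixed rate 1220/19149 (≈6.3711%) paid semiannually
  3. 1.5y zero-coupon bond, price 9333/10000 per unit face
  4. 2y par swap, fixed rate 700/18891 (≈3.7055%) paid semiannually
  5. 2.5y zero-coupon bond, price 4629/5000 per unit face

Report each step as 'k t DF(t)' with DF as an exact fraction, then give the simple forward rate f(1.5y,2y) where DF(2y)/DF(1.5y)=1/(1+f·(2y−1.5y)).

step 1 [0.5y] zero: DF = P = 9759/10000 ≈ 0.975900
step 2 [1y] swap r/2=610/19149: DF=(1 − 610/19149·(0.975900))/(1+610/19149) = 939/1000 ≈ 0.939000
step 3 [1.5y] zero: DF = P = 9333/10000 ≈ 0.933300
step 4 [2y] swap r/2=350/18891: DF=(1 − 350/18891·(0.975900+0.939000+0.933300))/(1+350/18891) = 93/100 ≈ 0.930000
step 5 [2.5y] zero: DF = P = 4629/5000 ≈ 0.925800

1 1/2 9759/10000
2 1 939/1000
3 3/2 9333/10000
4 2 93/100
5 5/2 4629/5000
f(1.5y,2y) = ((9333/10000)/(93/100) − 1)/(1/2) = 11/1550 ≈ 0.7097%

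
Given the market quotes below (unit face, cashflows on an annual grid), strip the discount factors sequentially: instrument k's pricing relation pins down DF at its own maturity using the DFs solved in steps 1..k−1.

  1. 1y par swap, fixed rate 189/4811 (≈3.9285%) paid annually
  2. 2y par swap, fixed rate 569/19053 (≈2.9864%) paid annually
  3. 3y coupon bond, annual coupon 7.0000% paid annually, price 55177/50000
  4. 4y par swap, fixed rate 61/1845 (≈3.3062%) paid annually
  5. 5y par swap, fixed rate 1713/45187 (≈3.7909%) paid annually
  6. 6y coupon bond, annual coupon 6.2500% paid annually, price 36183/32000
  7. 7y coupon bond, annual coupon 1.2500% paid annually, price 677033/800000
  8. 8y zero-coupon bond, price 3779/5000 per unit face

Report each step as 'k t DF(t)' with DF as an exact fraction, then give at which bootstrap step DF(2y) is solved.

1 1 4811/5000
2 2 9431/10000
3 3 9067/10000
4 4 439/500
5 5 8287/10000
6 6 499/625
7 7 3851/5000
8 8 3779/5000
DF(2y) is solved at step 2

step 1 [1y] swap r/1=189/4811: DF=(1 − 189/4811·(0))/(1+189/4811) = 4811/5000 ≈ 0.962200
step 2 [2y] swap r/1=569/19053: DF=(1 − 569/19053·(0.962200))/(1+569/19053) = 9431/10000 ≈ 0.943100
step 3 [3y] bond c/1=7/100: DF=(55177/50000 − 7/100·(0.962200+0.943100))/(1+7/100) = 9067/10000 ≈ 0.906700
step 4 [4y] swap r/1=61/1845: DF=(1 − 61/1845·(0.962200+0.943100+0.906700))/(1+61/1845) = 439/500 ≈ 0.878000
step 5 [5y] swap r/1=1713/45187: DF=(1 − 1713/45187·(0.962200+0.943100+0.906700+0.878000))/(1+1713/45187) = 8287/10000 ≈ 0.828700
step 6 [6y] bond c/1=1/16: DF=(36183/32000 − 1/16·(0.962200+0.943100+0.906700+0.878000+0.828700))/(1+1/16) = 499/625 ≈ 0.798400
step 7 [7y] bond c/1=1/80: DF=(677033/800000 − 1/80·(0.962200+0.943100+0.906700+0.878000+0.828700+0.798400))/(1+1/80) = 3851/5000 ≈ 0.770200
step 8 [8y] zero: DF = P = 3779/5000 ≈ 0.755800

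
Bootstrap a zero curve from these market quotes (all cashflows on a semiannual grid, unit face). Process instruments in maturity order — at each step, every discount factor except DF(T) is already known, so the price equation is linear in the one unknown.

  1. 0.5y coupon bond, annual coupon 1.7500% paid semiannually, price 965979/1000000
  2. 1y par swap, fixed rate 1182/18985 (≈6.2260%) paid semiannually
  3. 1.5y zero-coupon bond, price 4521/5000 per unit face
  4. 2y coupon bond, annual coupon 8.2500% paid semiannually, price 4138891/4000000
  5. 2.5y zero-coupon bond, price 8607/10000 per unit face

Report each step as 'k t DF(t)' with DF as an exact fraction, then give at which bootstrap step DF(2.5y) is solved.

1 1/2 1197/1250
2 1 9409/10000
3 3/2 4521/5000
4 2 8827/10000
5 5/2 8607/10000
DF(2.5y) is solved at step 5

step 1 [0.5y] bond c/2=7/800: DF=(965979/1000000 − 7/800·(0))/(1+7/800) = 1197/1250 ≈ 0.957600
step 2 [1y] swap r/2=591/18985: DF=(1 − 591/18985·(0.957600))/(1+591/18985) = 9409/10000 ≈ 0.940900
step 3 [1.5y] zero: DF = P = 4521/5000 ≈ 0.904200
step 4 [2y] bond c/2=33/800: DF=(4138891/4000000 − 33/800·(0.957600+0.940900+0.904200))/(1+33/800) = 8827/10000 ≈ 0.882700
step 5 [2.5y] zero: DF = P = 8607/10000 ≈ 0.860700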